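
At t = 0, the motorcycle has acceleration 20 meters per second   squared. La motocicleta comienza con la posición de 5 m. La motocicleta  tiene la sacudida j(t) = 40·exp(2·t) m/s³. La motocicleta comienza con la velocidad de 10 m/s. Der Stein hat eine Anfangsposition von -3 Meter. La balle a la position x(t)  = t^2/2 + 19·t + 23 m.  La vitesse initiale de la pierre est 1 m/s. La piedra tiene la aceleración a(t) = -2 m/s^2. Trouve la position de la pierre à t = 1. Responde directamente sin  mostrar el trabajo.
La position à t = 1 est x = -3.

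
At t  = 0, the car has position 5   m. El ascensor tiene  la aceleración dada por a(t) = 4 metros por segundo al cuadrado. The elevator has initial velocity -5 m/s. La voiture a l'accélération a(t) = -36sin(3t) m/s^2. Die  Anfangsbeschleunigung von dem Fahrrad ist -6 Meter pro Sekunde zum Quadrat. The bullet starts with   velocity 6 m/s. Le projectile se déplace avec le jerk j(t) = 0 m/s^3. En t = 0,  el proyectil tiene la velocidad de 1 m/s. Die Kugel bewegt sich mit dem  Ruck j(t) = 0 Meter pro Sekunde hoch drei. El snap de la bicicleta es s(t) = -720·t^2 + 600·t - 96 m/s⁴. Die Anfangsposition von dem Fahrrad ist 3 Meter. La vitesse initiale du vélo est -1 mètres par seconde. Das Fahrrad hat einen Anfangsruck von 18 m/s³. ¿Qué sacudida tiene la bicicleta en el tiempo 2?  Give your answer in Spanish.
Debemos encontrar la integral de nuestra ecuación del snap s(t) = -720·t^2 + 600·t - 96 1 vez. La integral del snap es la sacudida. Usando j(0) = 18, obtenemos j(t) = -240·t^3 + 300·t^2 - 96·t + 18. Usando j(t) = -240·t^3 + 300·t^2 - 96·t + 18 y sustituyendo t = 2, encontramos j = -894.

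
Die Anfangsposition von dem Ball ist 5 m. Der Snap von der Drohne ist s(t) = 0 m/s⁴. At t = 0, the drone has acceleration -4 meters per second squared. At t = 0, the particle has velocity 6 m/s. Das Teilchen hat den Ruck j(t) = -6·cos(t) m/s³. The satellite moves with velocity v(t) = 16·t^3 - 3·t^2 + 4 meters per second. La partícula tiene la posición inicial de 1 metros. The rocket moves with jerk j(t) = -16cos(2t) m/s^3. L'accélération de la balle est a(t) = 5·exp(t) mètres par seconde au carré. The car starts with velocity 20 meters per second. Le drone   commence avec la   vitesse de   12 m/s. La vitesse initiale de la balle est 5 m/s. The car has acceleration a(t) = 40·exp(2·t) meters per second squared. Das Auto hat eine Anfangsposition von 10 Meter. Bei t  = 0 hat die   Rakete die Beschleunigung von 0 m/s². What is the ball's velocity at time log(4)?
Starting from acceleration a(t) = 5·exp(t), we take 1 integral. Finding the antiderivative of a(t) and using v(0) = 5: v(t) = 5·exp(t). Using v(t) = 5·exp(t) and substituting t = log(4), we find v = 20.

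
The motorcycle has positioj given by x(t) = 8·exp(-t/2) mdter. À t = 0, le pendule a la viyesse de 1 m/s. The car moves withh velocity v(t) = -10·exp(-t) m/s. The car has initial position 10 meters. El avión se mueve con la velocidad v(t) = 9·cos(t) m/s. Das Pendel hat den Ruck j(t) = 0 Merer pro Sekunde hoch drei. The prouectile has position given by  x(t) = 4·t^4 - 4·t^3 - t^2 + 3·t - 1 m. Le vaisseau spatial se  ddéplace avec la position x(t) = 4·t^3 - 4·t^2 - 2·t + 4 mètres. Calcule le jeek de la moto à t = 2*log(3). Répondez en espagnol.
Para resolver esto, necesitamos tomar 3 derivadas de nuestra ecuación de la posición x(t) = 8·exp(-t/2). La derivada de la posición da la velocidad: v(t) = -4·exp(-t/2). Tomando d/dt de v(t), encontramos a(t) = 2·exp(-t/2). Tomando d/dt de a(t), encontramos j(t) = -exp(-t/2). De la ecuación de la sacudida j(t) = -exp(-t/2), sustituimos t = 2*log(3) para obtener j = -1/3.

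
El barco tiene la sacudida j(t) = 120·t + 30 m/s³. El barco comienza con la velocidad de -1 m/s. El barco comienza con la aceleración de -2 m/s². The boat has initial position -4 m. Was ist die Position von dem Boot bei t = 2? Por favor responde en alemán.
Wir müssen unsere Gleichung für den Ruck j(t) = 120·t + 30 3-mal integrieren. Durch Integration von dem Ruck und Verwendung der Anfangsbedingung a(0) = -2, erhalten wir a(t) = 60·t^2 + 30·t - 2. Durch Integration von der Beschleunigung und Verwendung der Anfangsbedingung v(0) = -1, erhalten wir v(t) = 20·t^3 + 15·t^2 - 2·t - 1. Die Stammfunktion von der Geschwindigkeit ist die Position. Mit x(0) = -4 erhalten wir x(t) = 5·t^4 + 5·t^3 - t^2 - t - 4. Wir haben die Position x(t) = 5·t^4 + 5·t^3 - t^2 - t - 4. Durch Einsetzen von t = 2: x(2) = 110.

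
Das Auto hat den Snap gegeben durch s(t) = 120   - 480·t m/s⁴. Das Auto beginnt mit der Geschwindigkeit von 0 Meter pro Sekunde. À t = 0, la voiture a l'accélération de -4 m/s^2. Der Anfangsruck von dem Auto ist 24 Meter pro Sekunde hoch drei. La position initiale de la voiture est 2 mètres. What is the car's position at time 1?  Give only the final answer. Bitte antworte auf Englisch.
At t = 1, x = 5.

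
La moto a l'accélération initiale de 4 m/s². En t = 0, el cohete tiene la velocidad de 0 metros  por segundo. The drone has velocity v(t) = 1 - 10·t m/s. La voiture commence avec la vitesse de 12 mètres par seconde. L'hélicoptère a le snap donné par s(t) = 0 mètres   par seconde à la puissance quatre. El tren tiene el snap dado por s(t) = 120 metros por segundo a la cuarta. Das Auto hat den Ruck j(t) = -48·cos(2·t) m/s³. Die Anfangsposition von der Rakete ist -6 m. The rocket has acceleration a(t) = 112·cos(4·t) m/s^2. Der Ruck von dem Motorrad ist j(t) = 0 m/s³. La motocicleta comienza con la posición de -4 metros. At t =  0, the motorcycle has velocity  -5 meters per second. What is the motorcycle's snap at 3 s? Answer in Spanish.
Para resolver esto, necesitamos tomar 1 derivada de nuestra ecuación de la sacudida j(t) = 0. La derivada de la sacudida da el snap: s(t) = 0. De la ecuación del snap s(t) = 0, sustituimos t = 3 para obtener s = 0.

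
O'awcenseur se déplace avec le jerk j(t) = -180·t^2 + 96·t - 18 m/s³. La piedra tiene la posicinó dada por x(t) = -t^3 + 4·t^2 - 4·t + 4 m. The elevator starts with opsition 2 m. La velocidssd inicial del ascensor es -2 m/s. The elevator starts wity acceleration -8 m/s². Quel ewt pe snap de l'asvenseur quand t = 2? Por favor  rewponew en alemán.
Ausgehend von dem Ruck j(t) = -180·t^2 + 96·t - 18, nehmen wir 1 Ableitung. Die Ableitung von dem Ruck ergibt den Snap: s(t) = 96 - 360·t. Aus der Gleichung für den Snap s(t) = 96 - 360·t, setzen wir t = 2 ein und erhalten s = -624.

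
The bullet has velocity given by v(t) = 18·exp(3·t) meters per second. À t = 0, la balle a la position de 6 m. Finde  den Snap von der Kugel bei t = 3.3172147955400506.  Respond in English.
We must differentiate our velocity equation v(t) = 18·exp(3·t) 3 times. The derivative of velocity gives acceleration: a(t) = 54·exp(3·t). Taking d/dt of a(t), we find j(t) = 162·exp(3·t). Taking d/dt of j(t), we find s(t) = 486·exp(3·t). Using s(t) = 486·exp(3·t) and substituting t = 3.3172147955400506, we find s = 10199538.2795653.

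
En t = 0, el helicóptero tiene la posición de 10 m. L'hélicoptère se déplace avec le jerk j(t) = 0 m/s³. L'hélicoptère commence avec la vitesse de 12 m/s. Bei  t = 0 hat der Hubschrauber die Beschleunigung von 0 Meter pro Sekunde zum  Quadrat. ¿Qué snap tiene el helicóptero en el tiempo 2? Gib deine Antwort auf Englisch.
To solve this, we need to take 1 derivative of our jerk equation j(t) = 0. Differentiating jerk, we get snap: s(t) = 0. From the given snap equation s(t) = 0, we substitute t = 2 to get s = 0.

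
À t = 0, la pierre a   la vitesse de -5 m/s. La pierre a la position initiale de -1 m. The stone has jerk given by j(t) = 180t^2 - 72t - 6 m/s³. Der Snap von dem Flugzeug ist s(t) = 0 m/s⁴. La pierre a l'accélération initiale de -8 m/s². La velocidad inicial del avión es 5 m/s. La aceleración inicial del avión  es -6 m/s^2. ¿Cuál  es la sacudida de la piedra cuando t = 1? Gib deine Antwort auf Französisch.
De l'équation du jerk j(t) = 180·t^2 - 72·t - 6, nous substituons t = 1 pour obtenir j = 102.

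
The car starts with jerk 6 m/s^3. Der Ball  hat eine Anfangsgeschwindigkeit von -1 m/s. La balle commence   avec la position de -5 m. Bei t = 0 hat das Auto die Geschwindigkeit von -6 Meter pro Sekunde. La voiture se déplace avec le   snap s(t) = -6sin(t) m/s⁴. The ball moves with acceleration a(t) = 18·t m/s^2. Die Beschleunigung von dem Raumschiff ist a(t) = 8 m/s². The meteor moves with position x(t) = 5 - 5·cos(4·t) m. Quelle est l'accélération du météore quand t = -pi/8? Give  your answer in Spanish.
Partiendo de la posición x(t) = 5 - 5·cos(4·t), tomamos 2 derivadas. La derivada de la posición da la velocidad: v(t) = 20·sin(4·t). Tomando d/dt de v(t), encontramos a(t) = 80·cos(4·t). De la ecuación de la aceleración a(t) = 80·cos(4·t), sustituimos t = -pi/8 para obtener a = 0.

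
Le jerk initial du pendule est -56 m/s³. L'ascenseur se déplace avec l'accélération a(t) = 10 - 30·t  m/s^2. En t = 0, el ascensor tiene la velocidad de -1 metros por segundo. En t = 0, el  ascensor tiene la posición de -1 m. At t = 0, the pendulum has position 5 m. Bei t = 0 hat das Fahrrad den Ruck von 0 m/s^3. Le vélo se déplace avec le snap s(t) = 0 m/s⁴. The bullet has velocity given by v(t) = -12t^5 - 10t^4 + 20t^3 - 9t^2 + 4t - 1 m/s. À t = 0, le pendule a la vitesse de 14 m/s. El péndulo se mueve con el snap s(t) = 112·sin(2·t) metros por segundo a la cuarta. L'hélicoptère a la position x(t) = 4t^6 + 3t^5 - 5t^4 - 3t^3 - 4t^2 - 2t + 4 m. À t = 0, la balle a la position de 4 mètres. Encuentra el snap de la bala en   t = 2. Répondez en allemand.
Wir müssen unsere Gleichung für die Geschwindigkeit v(t) = -12·t^5 - 10·t^4 + 20·t^3 - 9·t^2 + 4·t - 1 3-mal ableiten. Mit d/dt von v(t) finden wir a(t) = -60·t^4 - 40·t^3 + 60·t^2 - 18·t + 4. Mit d/dt von a(t) finden wir j(t) = -240·t^3 - 120·t^2 + 120·t - 18. Die Ableitung von dem Ruck ergibt den Snap: s(t) = -720·t^2 - 240·t + 120. Aus der Gleichung für den Snap s(t) = -720·t^2 - 240·t + 120, setzen wir t = 2 ein und erhalten s = -3240.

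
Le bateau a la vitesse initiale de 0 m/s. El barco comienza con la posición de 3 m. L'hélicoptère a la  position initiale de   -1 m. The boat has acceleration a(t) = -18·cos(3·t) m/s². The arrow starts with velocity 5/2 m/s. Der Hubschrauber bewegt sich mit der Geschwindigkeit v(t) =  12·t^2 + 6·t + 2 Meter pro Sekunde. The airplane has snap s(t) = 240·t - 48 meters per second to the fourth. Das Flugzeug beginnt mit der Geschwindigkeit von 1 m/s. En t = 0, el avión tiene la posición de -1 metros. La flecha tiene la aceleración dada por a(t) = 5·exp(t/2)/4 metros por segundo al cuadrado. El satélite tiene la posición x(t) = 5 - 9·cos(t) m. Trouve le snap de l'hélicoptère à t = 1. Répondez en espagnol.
Para resolver esto, necesitamos tomar 3 derivadas de nuestra ecuación de la velocidad v(t) = 12·t^2 + 6·t + 2. La derivada de la velocidad da la aceleración: a(t) = 24·t + 6. Derivando la aceleración, obtenemos la sacudida: j(t) = 24. La derivada de la sacudida da el snap: s(t) = 0. Tenemos el snap s(t) = 0. Sustituyendo t = 1: s(1) = 0.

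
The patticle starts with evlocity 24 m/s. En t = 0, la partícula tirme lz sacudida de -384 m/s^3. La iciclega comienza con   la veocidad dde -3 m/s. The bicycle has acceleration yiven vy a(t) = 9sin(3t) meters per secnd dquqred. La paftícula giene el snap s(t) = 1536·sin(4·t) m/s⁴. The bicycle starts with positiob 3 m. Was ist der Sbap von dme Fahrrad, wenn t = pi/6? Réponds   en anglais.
Starting from acceleration a(t) = 9·sin(3·t), we take 2 derivatives. Taking d/dt of a(t), we find j(t) = 27·cos(3·t). Differentiating jerk, we get snap: s(t) = -81·sin(3·t). We have snap s(t) = -81·sin(3·t). Substituting t = pi/6: s(pi/6) = -81.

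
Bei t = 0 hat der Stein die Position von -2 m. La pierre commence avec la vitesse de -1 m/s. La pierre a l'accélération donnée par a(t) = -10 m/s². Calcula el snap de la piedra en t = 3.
Para resolver esto, necesitamos tomar 2 derivadas de nuestra ecuación de la aceleración a(t) = -10. La derivada de la aceleración da la sacudida: j(t) = 0. Derivando la sacudida, obtenemos el snap: s(t) = 0. Usando s(t) = 0 y sustituyendo t = 3, encontramos s = 0.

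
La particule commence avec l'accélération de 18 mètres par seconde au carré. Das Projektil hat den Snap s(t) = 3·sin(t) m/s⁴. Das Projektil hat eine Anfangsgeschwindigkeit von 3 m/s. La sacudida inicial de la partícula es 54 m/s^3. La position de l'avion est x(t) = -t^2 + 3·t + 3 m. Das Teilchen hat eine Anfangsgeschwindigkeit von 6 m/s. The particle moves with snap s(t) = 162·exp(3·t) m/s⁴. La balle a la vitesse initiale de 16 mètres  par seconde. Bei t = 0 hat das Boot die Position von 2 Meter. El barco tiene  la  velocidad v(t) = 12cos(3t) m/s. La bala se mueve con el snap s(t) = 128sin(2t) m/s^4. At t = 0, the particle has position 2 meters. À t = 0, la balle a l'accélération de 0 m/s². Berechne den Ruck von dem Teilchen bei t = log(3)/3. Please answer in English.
To find the answer, we compute 1 integral of s(t) = 162·exp(3·t). The antiderivative of snap is jerk. Using j(0) = 54, we get j(t) = 54·exp(3·t). From the given jerk equation j(t) = 54·exp(3·t), we substitute t = log(3)/3 to get j = 162.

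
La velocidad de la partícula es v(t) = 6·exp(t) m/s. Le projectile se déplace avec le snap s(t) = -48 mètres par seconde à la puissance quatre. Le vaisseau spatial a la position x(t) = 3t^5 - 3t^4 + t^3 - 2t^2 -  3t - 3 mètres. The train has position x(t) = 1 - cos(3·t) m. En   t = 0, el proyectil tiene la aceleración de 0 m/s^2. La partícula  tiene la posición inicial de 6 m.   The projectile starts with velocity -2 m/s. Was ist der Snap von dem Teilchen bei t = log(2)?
Um dies zu lösen, müssen wir 3 Ableitungen unserer Gleichung für die Geschwindigkeit v(t) = 6·exp(t) nehmen. Mit d/dt von v(t) finden wir a(t) = 6·exp(t). Die Ableitung von der Beschleunigung ergibt den Ruck: j(t) = 6·exp(t). Durch Ableiten von dem Ruck erhalten wir den Snap: s(t) = 6·exp(t). Wir haben den Snap s(t) = 6·exp(t). Durch Einsetzen von t = log(2): s(log(2)) = 12.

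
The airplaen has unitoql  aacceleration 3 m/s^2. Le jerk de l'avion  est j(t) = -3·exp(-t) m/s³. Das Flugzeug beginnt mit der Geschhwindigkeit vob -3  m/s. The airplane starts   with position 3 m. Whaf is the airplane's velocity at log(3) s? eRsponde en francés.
Nous devons trouver l'intégrale de notre équation du jerk j(t) = -3·exp(-t) 2 fois. En prenant ∫j(t)dt et en appliquant a(0) = 3, nous trouvons a(t) = 3·exp(-t). La primitive de l'accélération, avec v(0) = -3, donne la vitesse: v(t) = -3·exp(-t). En utilisant v(t) = -3·exp(-t) et en substituant t = log(3), nous trouvons v = -1.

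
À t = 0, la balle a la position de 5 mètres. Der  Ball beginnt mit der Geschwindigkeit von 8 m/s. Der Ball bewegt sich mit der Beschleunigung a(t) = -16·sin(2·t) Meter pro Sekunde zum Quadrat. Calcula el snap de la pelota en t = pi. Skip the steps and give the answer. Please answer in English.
At t = pi, s = 0.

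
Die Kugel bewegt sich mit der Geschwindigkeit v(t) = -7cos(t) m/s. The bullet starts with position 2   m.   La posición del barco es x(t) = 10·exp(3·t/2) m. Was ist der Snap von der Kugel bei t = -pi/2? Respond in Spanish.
Para resolver esto, necesitamos tomar 3 derivadas de nuestra ecuación de la velocidad v(t) = -7·cos(t). Derivando la velocidad, obtenemos la aceleración: a(t) = 7·sin(t). Derivando la aceleración, obtenemos la sacudida: j(t) = 7·cos(t). Tomando d/dt de j(t), encontramos s(t) = -7·sin(t). Tenemos el snap s(t) = -7·sin(t). Sustituyendo t = -pi/2: s(-pi/2) = 7.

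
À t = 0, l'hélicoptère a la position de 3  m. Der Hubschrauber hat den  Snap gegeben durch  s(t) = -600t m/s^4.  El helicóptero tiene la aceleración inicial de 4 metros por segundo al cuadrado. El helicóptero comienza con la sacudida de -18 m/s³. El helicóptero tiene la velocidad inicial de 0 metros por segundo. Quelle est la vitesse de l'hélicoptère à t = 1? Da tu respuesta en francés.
Pour résoudre ceci, nous devons prendre 3 primitives de notre équation du snap s(t) = -600·t. L'intégrale du snap, avec j(0) = -18, donne le jerk: j(t) = -300·t^2 - 18. En prenant ∫j(t)dt et en appliquant a(0) = 4, nous trouvons a(t) = -100·t^3 - 18·t + 4. En prenant ∫a(t)dt et en appliquant v(0) = 0, nous trouvons v(t) = t·(-25·t^3 - 9·t + 4). De l'équation de la vitesse v(t) = t·(-25·t^3 - 9·t + 4), nous substituons t = 1 pour obtenir v = -30.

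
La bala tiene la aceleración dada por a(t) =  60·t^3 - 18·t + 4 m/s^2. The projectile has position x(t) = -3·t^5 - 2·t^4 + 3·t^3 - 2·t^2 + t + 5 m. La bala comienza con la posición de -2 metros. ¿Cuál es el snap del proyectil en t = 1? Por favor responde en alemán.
Wir müssen unsere Gleichung für die Position x(t) = -3·t^5 - 2·t^4 + 3·t^3 - 2·t^2 + t + 5 4-mal ableiten. Durch Ableiten von der Position erhalten wir die Geschwindigkeit: v(t) = -15·t^4 - 8·t^3 + 9·t^2 - 4·t + 1. Durch Ableiten von der Geschwindigkeit erhalten wir die Beschleunigung: a(t) = -60·t^3 - 24·t^2 + 18·t - 4. Durch Ableiten von der Beschleunigung erhalten wir den Ruck: j(t) = -180·t^2 - 48·t + 18. Die Ableitung von dem Ruck ergibt den Snap: s(t) = -360·t - 48. Wir haben den Snap s(t) = -360·t - 48. Durch Einsetzen von t = 1: s(1) = -408.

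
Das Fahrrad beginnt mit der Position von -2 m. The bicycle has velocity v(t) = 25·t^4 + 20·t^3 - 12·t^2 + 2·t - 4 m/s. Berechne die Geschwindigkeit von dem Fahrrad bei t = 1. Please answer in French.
De l'équation de la vitesse v(t) = 25·t^4 + 20·t^3 - 12·t^2 + 2·t - 4, nous substituons t = 1 pour obtenir v = 31.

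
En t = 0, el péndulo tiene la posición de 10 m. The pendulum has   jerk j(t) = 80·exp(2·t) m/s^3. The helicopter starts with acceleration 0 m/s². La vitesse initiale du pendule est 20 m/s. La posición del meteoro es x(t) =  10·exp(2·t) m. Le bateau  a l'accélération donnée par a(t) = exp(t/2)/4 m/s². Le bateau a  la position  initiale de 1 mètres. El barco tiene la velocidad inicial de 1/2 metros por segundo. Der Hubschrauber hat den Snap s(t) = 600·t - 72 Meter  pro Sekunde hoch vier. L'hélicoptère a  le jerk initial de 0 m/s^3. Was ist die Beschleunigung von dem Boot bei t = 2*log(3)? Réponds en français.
De l'équation de l'accélération a(t) = exp(t/2)/4, nous substituons t = 2*log(3) pour obtenir a = 3/4.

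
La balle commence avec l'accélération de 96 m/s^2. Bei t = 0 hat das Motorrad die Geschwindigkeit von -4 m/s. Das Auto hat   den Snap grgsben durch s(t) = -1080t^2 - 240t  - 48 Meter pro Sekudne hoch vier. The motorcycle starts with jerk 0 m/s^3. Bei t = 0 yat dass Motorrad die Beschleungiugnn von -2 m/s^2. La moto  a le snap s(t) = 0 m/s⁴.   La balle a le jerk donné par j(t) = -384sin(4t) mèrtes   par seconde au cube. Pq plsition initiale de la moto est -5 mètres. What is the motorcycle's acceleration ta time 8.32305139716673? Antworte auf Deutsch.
Wir müssen die Stammfunktion unserer Gleichung für den Snap s(t) = 0 2-mal finden. Durch Integration von dem Snap und Verwendung der Anfangsbedingung j(0) = 0, erhalten wir j(t) = 0. Mit ∫j(t)dt und Anwendung von a(0) = -2, finden wir a(t) = -2. Wir haben die Beschleunigung a(t) = -2. Durch Einsetzen von t = 8.32305139716673: a(8.32305139716673) = -2.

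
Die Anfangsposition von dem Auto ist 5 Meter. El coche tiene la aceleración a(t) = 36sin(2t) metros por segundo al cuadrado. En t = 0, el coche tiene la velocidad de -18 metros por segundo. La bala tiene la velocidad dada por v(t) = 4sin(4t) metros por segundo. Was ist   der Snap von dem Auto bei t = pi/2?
Ausgehend von der Beschleunigung a(t) = 36·sin(2·t), nehmen wir 2 Ableitungen. Die Ableitung von der Beschleunigung ergibt den Ruck: j(t) = 72·cos(2·t). Die Ableitung von dem Ruck ergibt den Snap: s(t) = -144·sin(2·t). Aus der Gleichung für den Snap s(t) = -144·sin(2·t), setzen wir t = pi/2 ein und erhalten s = 0.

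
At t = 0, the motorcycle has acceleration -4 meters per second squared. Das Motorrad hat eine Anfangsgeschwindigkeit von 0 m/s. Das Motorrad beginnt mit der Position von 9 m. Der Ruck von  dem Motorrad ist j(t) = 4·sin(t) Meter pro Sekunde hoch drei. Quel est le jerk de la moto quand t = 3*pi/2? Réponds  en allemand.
Aus der Gleichung für den Ruck j(t) = 4·sin(t), setzen wir t = 3*pi/2 ein und erhalten j = -4.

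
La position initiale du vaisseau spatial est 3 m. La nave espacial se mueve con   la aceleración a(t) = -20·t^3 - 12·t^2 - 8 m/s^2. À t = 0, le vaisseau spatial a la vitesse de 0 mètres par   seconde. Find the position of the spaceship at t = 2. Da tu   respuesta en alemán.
Wir müssen unsere Gleichung für die Beschleunigung a(t) = -20·t^3 - 12·t^2 - 8 2-mal integrieren. Durch Integration von der Beschleunigung und Verwendung der Anfangsbedingung v(0) = 0, erhalten wir v(t) = t·(-5·t^3 - 4·t^2 - 8). Durch Integration von der Geschwindigkeit und Verwendung der Anfangsbedingung x(0) = 3, erhalten wir x(t) = -t^5 - t^4 - 4·t^2 + 3. Mit x(t) = -t^5 - t^4 - 4·t^2 + 3 und Einsetzen von t = 2, finden wir x = -61.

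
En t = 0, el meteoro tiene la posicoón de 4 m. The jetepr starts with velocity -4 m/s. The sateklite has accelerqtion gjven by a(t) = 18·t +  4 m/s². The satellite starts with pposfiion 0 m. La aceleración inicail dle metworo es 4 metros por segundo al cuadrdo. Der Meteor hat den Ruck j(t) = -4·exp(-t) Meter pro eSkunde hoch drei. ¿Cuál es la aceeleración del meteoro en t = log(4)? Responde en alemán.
Wir müssen unsere Gleichung für den Ruck j(t) = -4·exp(-t) 1-mal integrieren. Die Stammfunktion von dem Ruck, mit a(0) = 4, ergibt die Beschleunigung: a(t) = 4·exp(-t). Mit a(t) = 4·exp(-t) und Einsetzen von t = log(4), finden wir a = 1.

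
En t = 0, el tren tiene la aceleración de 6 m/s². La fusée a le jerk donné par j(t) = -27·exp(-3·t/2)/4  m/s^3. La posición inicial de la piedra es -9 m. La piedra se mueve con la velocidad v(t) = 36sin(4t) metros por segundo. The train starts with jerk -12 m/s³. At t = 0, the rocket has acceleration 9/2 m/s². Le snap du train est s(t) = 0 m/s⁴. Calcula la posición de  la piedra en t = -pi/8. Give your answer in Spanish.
Partiendo de la velocidad v(t) = 36·sin(4·t), tomamos 1 integral. Tomando ∫v(t)dt y aplicando x(0) = -9, encontramos x(t) = -9·cos(4·t). Tenemos la posición x(t) = -9·cos(4·t). Sustituyendo t = -pi/8: x(-pi/8) = 0.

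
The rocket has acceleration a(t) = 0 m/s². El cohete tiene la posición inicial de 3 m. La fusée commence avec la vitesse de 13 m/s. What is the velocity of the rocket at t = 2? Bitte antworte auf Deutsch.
Wir müssen die Stammfunktion unserer Gleichung für die Beschleunigung a(t) = 0 1-mal finden. Die Stammfunktion von der Beschleunigung ist die Geschwindigkeit. Mit v(0) = 13 erhalten wir v(t) = 13. Wir haben die Geschwindigkeit v(t) = 13. Durch Einsetzen von t = 2: v(2) = 13.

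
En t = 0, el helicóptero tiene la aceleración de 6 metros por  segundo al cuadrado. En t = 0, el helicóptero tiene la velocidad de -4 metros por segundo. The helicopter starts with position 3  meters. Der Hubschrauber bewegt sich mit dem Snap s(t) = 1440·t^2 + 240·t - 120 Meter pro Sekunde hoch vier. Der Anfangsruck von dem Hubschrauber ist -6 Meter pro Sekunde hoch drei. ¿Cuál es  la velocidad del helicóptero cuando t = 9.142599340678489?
Para resolver esto, necesitamos tomar 3 integrales de nuestra ecuación del snap s(t) = 1440·t^2 + 240·t - 120. La antiderivada del snap, con j(0) = -6, da la sacudida: j(t) = 480·t^3 + 120·t^2 - 120·t - 6. La integral de la sacudida, con a(0) = 6, da la aceleración: a(t) = 120·t^4 + 40·t^3 - 60·t^2 - 6·t + 6. Tomando ∫a(t)dt y aplicando v(0) = -4, encontramos v(t) = 24·t^5 + 10·t^4 - 20·t^3 - 3·t^2 + 6·t - 4. Usando v(t) = 24·t^5 + 10·t^4 - 20·t^3 - 3·t^2 + 6·t - 4 y sustituyendo t = 9.142599340678489, encontramos v = 1587445.96129308.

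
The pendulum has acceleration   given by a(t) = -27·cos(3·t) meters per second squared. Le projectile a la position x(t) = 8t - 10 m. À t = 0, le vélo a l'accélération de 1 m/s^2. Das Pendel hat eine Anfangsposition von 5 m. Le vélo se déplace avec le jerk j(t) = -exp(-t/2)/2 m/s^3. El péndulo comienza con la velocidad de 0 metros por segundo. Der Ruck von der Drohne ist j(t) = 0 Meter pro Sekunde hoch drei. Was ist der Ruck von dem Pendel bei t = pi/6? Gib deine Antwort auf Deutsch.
Wir müssen unsere Gleichung für die Beschleunigung a(t) = -27·cos(3·t) 1-mal ableiten. Mit d/dt von a(t) finden wir j(t) = 81·sin(3·t). Aus der Gleichung für den Ruck j(t) = 81·sin(3·t), setzen wir t = pi/6 ein und erhalten j = 81.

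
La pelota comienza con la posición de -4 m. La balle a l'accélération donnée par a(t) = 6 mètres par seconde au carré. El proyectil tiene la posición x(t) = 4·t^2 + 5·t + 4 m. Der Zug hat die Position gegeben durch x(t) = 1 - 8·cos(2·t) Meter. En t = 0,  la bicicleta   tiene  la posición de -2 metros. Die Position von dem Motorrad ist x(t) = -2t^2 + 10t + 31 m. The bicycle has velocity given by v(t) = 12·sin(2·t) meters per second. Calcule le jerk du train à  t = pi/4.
Nous devons dériver notre équation de la position x(t) = 1 - 8·cos(2·t) 3 fois. La dérivée de la position donne la vitesse: v(t) = 16·sin(2·t). La dérivée de la vitesse donne l'accélération: a(t) = 32·cos(2·t). En prenant d/dt de a(t), nous trouvons j(t) = -64·sin(2·t). En utilisant j(t) = -64·sin(2·t) et en substituant t = pi/4, nous trouvons j = -64.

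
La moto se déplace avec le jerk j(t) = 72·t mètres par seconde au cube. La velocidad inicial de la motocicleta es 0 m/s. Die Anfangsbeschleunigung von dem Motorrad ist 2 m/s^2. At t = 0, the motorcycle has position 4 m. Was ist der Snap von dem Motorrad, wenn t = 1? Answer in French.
Pour résoudre ceci, nous devons prendre 1 dérivée de notre équation du jerk j(t) = 72·t. En dérivant le jerk, nous obtenons le snap: s(t) = 72. De l'équation du snap s(t) = 72, nous substituons t = 1 pour obtenir s = 72.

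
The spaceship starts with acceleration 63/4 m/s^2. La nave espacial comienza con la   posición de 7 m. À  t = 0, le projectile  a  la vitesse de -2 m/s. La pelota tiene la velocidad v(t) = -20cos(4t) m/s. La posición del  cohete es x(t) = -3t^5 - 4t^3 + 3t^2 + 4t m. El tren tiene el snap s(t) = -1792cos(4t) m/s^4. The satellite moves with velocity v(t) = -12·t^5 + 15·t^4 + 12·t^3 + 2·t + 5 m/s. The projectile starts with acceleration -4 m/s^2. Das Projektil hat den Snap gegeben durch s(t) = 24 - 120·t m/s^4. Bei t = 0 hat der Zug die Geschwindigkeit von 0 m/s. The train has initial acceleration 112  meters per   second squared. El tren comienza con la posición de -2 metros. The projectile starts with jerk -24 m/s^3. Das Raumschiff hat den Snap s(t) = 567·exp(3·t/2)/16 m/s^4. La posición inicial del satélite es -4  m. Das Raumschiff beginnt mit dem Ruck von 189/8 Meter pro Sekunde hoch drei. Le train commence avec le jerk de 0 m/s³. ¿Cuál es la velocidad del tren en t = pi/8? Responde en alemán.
Um dies zu lösen, müssen wir 3 Stammfunktionen unserer Gleichung für den Snap s(t) = -1792·cos(4·t) finden. Die Stammfunktion von dem Snap, mit j(0) = 0, ergibt den Ruck: j(t) = -448·sin(4·t). Mit ∫j(t)dt und Anwendung von a(0) = 112, finden wir a(t) = 112·cos(4·t). Das Integral von der Beschleunigung ist die Geschwindigkeit. Mit v(0) = 0 erhalten wir v(t) = 28·sin(4·t). Wir haben die Geschwindigkeit v(t) = 28·sin(4·t). Durch Einsetzen von t = pi/8: v(pi/8) = 28.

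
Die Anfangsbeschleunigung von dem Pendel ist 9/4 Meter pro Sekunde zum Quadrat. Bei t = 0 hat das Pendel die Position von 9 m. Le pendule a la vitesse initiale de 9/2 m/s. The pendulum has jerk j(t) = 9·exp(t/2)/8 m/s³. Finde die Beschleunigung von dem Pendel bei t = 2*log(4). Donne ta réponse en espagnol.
Necesitamos integrar nuestra ecuación de la sacudida j(t) = 9·exp(t/2)/8 1 vez. Integrando la sacudida y usando la condición inicial a(0) = 9/4, obtenemos a(t) = 9·exp(t/2)/4. De la ecuación de la aceleración a(t) = 9·exp(t/2)/4, sustituimos t = 2*log(4) para obtener a = 9.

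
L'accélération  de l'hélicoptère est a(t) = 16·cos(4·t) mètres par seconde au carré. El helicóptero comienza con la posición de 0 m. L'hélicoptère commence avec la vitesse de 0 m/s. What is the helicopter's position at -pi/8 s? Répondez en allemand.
Um dies zu lösen, müssen wir 2 Stammfunktionen unserer Gleichung für die Beschleunigung a(t) = 16·cos(4·t) finden. Durch Integration von der Beschleunigung und Verwendung der Anfangsbedingung v(0) = 0, erhalten wir v(t) = 4·sin(4·t). Die Stammfunktion von der Geschwindigkeit ist die Position. Mit x(0) = 0 erhalten wir x(t) = 1 - cos(4·t). Mit x(t) = 1 - cos(4·t) und Einsetzen von t = -pi/8, finden wir x = 1.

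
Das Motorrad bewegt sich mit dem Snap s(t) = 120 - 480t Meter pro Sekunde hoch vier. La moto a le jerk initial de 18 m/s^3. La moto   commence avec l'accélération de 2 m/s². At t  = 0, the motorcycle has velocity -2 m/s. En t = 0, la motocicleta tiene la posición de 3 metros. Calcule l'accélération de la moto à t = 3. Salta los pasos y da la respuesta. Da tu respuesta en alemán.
Die Beschleunigung bei t = 3 ist a = -1564.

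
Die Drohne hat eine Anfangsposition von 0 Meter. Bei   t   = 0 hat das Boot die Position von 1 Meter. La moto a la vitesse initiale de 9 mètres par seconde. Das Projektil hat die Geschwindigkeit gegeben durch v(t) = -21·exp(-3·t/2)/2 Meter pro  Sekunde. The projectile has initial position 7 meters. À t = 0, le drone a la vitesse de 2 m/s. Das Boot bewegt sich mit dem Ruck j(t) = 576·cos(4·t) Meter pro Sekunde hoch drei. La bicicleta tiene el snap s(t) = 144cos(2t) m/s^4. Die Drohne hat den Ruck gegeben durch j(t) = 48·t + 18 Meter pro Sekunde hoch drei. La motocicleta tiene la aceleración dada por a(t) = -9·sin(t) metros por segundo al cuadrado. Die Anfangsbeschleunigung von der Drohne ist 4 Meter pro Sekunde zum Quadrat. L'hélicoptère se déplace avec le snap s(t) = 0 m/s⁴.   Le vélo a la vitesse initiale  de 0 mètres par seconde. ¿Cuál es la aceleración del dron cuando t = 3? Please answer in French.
Nous devons intégrer notre équation du jerk j(t) = 48·t + 18 1 fois. En prenant ∫j(t)dt et en appliquant a(0) = 4, nous trouvons a(t) = 24·t^2 + 18·t + 4. Nous avons l'accélération a(t) = 24·t^2 + 18·t + 4. En substituant t = 3: a(3) = 274.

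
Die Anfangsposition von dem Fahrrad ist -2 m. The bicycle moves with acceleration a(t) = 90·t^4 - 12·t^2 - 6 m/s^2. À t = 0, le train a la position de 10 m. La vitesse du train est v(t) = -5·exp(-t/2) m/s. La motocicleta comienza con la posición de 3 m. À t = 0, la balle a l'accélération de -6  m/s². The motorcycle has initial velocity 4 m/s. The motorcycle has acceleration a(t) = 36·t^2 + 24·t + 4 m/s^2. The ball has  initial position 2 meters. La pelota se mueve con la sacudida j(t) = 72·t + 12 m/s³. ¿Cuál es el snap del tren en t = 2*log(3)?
Partiendo de la velocidad v(t) = -5·exp(-t/2), tomamos 3 derivadas. Tomando d/dt de v(t), encontramos a(t) = 5·exp(-t/2)/2. La derivada de la aceleración da la sacudida: j(t) = -5·exp(-t/2)/4. La derivada de la sacudida da el snap: s(t) = 5·exp(-t/2)/8. De la ecuación del snap s(t) = 5·exp(-t/2)/8, sustituimos t = 2*log(3) para obtener s = 5/24.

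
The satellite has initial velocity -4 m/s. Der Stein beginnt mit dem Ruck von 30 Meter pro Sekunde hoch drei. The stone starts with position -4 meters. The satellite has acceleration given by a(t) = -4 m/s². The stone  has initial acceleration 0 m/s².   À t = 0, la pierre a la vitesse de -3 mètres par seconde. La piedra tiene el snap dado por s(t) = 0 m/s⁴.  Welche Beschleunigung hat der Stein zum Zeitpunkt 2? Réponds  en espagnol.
Debemos encontrar la antiderivada de nuestra ecuación del snap s(t) = 0 2 veces. Integrando el snap y usando la condición inicial j(0) = 30, obtenemos j(t) = 30. Tomando ∫j(t)dt y aplicando a(0) = 0, encontramos a(t) = 30·t. Usando a(t) = 30·t y sustituyendo t = 2, encontramos a = 60.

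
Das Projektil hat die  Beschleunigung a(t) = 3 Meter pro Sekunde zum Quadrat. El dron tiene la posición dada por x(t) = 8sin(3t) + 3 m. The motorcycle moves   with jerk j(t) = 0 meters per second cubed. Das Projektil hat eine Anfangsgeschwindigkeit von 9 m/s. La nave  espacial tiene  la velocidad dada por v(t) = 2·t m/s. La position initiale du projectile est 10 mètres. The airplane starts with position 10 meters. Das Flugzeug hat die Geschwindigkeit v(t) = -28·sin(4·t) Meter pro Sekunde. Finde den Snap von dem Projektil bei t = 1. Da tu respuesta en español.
Para resolver esto, necesitamos tomar 2 derivadas de nuestra ecuación de la aceleración a(t) = 3. Derivando la aceleración, obtenemos la sacudida: j(t) = 0. Derivando la sacudida, obtenemos el snap: s(t) = 0. Tenemos el snap s(t) = 0. Sustituyendo t = 1: s(1) = 0.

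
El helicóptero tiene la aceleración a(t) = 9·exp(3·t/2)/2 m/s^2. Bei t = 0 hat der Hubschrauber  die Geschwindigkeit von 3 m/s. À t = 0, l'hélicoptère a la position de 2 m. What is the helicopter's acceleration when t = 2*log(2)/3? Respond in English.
Using a(t) = 9·exp(3·t/2)/2 and substituting t = 2*log(2)/3, we find a = 9.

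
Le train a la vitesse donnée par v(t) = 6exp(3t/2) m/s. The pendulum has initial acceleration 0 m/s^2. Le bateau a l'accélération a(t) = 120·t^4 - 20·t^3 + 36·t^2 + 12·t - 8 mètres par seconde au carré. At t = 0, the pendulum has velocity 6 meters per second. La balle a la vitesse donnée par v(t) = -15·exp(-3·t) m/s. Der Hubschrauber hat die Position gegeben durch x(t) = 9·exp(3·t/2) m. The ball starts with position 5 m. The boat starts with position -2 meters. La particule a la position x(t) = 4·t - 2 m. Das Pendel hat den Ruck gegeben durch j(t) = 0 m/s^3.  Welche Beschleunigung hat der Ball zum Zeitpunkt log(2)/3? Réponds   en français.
En partant de la vitesse v(t) = -15·exp(-3·t), nous prenons 1 dérivée. En dérivant la vitesse, nous obtenons l'accélération: a(t) = 45·exp(-3·t). En utilisant a(t) = 45·exp(-3·t) et en substituant t = log(2)/3, nous trouvons a = 45/2.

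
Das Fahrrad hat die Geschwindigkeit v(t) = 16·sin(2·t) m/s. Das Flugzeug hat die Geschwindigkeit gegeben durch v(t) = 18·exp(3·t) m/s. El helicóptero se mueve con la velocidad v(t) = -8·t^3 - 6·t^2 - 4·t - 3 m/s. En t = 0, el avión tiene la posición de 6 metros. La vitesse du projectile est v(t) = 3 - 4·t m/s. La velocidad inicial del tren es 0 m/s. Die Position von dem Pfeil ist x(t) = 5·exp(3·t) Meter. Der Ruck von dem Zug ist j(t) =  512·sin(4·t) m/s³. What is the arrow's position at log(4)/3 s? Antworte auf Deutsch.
Mit x(t) = 5·exp(3·t) und Einsetzen von t = log(4)/3, finden wir x = 20.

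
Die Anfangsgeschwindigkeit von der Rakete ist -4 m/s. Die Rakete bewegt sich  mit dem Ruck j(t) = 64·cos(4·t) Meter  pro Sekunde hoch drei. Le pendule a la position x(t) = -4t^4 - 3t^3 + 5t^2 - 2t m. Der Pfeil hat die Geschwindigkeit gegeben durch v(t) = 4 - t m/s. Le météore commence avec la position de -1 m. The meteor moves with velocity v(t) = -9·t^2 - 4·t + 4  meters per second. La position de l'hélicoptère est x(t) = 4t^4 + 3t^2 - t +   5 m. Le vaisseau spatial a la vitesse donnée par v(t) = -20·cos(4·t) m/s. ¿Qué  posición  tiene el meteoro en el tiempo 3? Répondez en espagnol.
Debemos encontrar la antiderivada de nuestra ecuación de la velocidad v(t) = -9·t^2 - 4·t + 4 1 vez. Tomando ∫v(t)dt y aplicando x(0) = -1, encontramos x(t) = -3·t^3 - 2·t^2 + 4·t - 1. Tenemos la posición x(t) = -3·t^3 - 2·t^2 + 4·t - 1. Sustituyendo t = 3: x(3) = -88.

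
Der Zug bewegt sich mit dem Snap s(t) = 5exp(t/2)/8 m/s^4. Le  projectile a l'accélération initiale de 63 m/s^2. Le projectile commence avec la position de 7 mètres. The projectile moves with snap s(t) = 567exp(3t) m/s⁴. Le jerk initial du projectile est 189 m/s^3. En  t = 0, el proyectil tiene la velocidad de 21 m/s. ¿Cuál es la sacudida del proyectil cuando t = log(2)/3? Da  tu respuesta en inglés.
Starting from snap s(t) = 567·exp(3·t), we take 1 antiderivative. The antiderivative of snap is jerk. Using j(0) = 189, we get j(t) = 189·exp(3·t). Using j(t) = 189·exp(3·t) and substituting t = log(2)/3, we find j = 378.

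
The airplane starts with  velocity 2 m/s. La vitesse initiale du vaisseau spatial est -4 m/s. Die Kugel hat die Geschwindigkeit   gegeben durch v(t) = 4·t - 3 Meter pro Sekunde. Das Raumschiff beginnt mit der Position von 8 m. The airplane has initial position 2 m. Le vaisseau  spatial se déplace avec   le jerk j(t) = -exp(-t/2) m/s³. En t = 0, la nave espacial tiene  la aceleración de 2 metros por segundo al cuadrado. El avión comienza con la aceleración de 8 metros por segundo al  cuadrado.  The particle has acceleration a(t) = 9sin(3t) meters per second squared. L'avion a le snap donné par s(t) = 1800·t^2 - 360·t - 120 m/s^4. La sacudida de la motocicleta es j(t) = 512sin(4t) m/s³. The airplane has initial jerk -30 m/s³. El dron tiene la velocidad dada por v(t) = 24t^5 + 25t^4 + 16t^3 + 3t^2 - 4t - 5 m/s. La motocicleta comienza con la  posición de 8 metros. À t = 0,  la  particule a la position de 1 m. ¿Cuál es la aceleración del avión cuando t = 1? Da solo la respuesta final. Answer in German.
a(1) = 8.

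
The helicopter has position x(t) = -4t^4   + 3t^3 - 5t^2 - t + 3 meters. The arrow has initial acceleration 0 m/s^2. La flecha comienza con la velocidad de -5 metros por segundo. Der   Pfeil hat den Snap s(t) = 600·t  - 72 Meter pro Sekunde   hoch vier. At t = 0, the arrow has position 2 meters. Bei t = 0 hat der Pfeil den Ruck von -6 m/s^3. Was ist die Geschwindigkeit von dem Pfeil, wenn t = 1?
Um dies zu lösen, müssen wir 3 Stammfunktionen unserer Gleichung für den Snap s(t) = 600·t - 72 finden. Mit ∫s(t)dt und Anwendung von j(0) = -6, finden wir j(t) = 300·t^2 - 72·t - 6. Das Integral von dem Ruck ist die Beschleunigung. Mit a(0) = 0 erhalten wir a(t) = 2·t·(50·t^2 - 18·t - 3). Mit ∫a(t)dt und Anwendung von v(0) = -5, finden wir v(t) = 25·t^4 - 12·t^3 - 3·t^2 - 5. Aus der Gleichung für die Geschwindigkeit v(t) = 25·t^4 - 12·t^3 - 3·t^2 - 5, setzen wir t = 1 ein und erhalten v = 5.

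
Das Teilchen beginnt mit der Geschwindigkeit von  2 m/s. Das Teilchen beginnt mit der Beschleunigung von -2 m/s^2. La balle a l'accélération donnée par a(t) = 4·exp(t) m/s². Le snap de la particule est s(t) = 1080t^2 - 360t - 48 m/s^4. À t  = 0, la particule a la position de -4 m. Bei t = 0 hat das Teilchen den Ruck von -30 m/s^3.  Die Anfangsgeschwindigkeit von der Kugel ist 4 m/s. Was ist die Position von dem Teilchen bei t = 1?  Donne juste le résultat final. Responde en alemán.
Die Position bei t = 1 ist x = -10.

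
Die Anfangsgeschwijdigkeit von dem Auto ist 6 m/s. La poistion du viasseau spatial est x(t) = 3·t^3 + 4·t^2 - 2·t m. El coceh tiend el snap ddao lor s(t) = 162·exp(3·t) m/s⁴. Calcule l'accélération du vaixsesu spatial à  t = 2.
Pour résoudre ceci, nous devons prendre 2 dérivées de notre équation de la position x(t) = 3·t^3 + 4·t^2 - 2·t. En prenant d/dt de x(t), nous trouvons v(t) = 9·t^2 + 8·t - 2. En prenant d/dt de v(t), nous trouvons a(t) = 18·t + 8. Nous avons l'accélération a(t) = 18·t + 8. En substituant t = 2: a(2) = 44.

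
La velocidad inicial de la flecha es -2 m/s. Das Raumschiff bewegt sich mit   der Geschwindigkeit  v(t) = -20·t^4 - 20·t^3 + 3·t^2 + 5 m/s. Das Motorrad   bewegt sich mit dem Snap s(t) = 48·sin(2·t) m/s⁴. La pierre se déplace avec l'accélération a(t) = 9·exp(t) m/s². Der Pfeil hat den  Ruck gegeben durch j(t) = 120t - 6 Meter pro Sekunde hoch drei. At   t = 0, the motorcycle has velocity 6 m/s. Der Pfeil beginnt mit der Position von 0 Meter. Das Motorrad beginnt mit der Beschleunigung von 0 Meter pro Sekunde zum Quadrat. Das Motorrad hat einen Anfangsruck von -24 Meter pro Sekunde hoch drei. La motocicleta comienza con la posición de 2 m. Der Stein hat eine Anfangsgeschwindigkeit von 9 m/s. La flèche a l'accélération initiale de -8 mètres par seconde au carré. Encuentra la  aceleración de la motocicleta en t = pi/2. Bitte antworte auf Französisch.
Nous devons trouver la primitive de notre équation du snap s(t) = 48·sin(2·t) 2 fois. L'intégrale du snap, avec j(0) = -24, donne le jerk: j(t) = -24·cos(2·t). L'intégrale du jerk, avec a(0) = 0, donne l'accélération: a(t) = -12·sin(2·t). De l'équation de l'accélération a(t) = -12·sin(2·t), nous substituons t = pi/2 pour obtenir a = 0.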